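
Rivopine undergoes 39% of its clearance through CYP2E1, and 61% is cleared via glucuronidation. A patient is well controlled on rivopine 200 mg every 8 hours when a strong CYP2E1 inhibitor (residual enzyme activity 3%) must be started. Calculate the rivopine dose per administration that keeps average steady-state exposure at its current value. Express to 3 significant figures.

124 mg

The CYP2E1 pathway (39% of clearance) is reduced to 0.03× activity: 0.39 × 0.03 = 0.0117.
The remaining 61% of clearance is unaffected.
Relative clearance = 0.0117 + 0.61 = 0.6217.
Exposure is unchanged when dose changes in proportion to clearance. New dose = 200 mg × 0.6217 = 124 mg.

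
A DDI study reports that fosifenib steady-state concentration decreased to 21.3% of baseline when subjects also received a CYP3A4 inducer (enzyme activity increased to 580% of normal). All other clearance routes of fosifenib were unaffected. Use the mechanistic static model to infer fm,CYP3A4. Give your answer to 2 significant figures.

Call the CYP3A4 fraction fm. After the interaction, CL_new/CL_old = fm × 5.8 + (1 − fm).
Steady-state concentration ratio = 1 / (new CL fraction), so new CL fraction = 1 / 0.213 = 4.695.
fm × 5.8 + 1 − fm = 4.695  ⇒  fm × (5.8 − 1) = 3.695  ⇒  fm = 0.77.

0.77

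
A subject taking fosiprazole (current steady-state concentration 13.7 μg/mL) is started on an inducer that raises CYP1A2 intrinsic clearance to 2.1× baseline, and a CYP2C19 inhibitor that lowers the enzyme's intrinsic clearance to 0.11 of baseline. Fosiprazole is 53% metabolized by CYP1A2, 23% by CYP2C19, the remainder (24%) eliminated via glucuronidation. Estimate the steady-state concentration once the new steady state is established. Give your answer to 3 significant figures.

The CYP1A2 pathway (53% of clearance) is boosted to 2.1× activity: 0.53 × 2.1 = 1.113.
The CYP2C19 pathway (23% of clearance) falls to 0.11× activity: 0.23 × 0.11 = 0.0253.
Non-CYP routes (24%) are unchanged.
New clearance relative to baseline: 1.113 + 0.0253 + 0.24 = 1.3783.
New steady-state concentration = 13.7 / 1.3783 = 9.94 μg/mL (concentration scales inversely with clearance).

9.94 μg/mL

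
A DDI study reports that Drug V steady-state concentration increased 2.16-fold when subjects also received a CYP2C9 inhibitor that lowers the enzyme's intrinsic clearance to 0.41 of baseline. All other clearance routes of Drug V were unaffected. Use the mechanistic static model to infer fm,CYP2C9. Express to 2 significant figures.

0.91

Let fm be the CYP2C9 fraction. New clearance relative to baseline = fm × 0.41 + (1 − fm).
Steady-state concentration ratio = 1 / (new CL fraction), so new CL fraction = 1 / 2.16 = 0.463.
fm × 0.41 + 1 − fm = 0.463  ⇒  fm × (0.41 − 1) = −0.537  ⇒  fm = 0.91.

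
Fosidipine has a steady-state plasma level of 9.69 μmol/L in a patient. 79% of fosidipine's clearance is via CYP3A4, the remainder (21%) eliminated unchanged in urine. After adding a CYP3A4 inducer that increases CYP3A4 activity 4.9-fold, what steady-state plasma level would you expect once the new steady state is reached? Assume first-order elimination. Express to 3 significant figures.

2.37 μmol/L

The CYP3A4 pathway (79% of clearance) rises to 4.9× activity: 0.79 × 4.9 = 3.871.
The remaining 21% of clearance is unaffected.
Relative clearance = 3.871 + 0.21 = 4.081.
Steady-state plasma level ∝ 1/CL, so new value = 9.69 / 4.081 = 2.37 μmol/L.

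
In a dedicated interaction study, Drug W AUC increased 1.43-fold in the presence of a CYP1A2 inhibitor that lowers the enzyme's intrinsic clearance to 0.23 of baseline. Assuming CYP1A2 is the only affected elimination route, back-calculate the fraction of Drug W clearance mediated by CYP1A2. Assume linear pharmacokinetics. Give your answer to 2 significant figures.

CL'/CL = 1 / 1.43 = 0.6993
0.23·fm + (1 − fm) = 0.6993
fm = (0.6993 − 1) / (0.23 − 1) = 0.39

0.39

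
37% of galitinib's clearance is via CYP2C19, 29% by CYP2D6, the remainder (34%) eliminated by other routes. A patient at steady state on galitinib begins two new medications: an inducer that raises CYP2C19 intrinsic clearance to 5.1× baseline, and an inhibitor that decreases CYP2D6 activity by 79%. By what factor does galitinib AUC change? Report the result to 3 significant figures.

0.437

CYP2C19: 0.37 × 5.1 = 1.887
CYP2D6: 0.29 × 0.21 = 0.0609
Other: 0.34 (unchanged)
Relative clearance = 1.887 + 0.0609 + 0.34 = 2.2879.
Because AUC varies inversely with clearance, the combined effect is 1 / 2.2879 = 0.437.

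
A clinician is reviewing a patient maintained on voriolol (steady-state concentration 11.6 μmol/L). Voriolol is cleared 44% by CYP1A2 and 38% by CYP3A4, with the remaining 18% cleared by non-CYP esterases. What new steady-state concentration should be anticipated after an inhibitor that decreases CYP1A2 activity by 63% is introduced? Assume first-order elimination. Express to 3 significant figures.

The CYP1A2 pathway (44% of clearance) drops to 0.37× activity: 0.44 × 0.37 = 0.1628.
CYP3A4 (38%) and the residual 18% are unaffected.
Relative clearance = 0.1628 + 0.38 + 0.18 = 0.7228.
Steady-state concentration ∝ 1/CL, so new value = 11.6 / 0.7228 = 16.0 μmol/L.

16.0 μmol/L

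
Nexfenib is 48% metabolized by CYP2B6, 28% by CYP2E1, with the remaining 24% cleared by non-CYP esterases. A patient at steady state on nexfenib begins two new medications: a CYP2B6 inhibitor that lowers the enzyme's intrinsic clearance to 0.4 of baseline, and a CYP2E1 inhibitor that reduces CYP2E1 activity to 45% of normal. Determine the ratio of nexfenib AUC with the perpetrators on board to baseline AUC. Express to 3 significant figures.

1.79

CYP2B6: 0.48 × 0.4 = 0.192
CYP2E1: 0.28 × 0.45 = 0.126
Other: 0.24 (unchanged)
CL_new/CL_old = 0.192 + 0.126 + 0.24 = 0.558.
AUC ∝ 1/CL: fold-change = 1 / 0.558 = 1.79.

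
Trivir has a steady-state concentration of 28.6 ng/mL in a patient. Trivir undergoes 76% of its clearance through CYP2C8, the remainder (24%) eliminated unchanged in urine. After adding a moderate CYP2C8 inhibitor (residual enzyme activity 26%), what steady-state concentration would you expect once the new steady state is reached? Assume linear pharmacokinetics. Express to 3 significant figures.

The CYP2C8 pathway (76% of clearance) drops to 0.26× activity: 0.76 × 0.26 = 0.1976.
Non-CYP routes (24%) are unchanged.
CL_new/CL_old = 0.1976 + 0.24 = 0.4376.
Steady-state concentration ∝ 1/CL, so new value = 28.6 / 0.4376 = 65.4 ng/mL.

65.4 ng/mL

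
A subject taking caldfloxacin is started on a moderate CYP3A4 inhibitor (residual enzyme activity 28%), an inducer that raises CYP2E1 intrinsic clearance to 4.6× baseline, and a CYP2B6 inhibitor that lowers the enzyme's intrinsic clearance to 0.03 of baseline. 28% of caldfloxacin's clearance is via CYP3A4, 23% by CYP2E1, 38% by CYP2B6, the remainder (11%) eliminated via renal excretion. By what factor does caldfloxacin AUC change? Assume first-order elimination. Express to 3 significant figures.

0.795

The CYP3A4 pathway (28% of clearance) is reduced to 0.28× activity: 0.28 × 0.28 = 0.0784.
The CYP2E1 pathway (23% of clearance) rises to 4.6× activity: 0.23 × 4.6 = 1.058.
The CYP2B6 pathway (38% of clearance) is reduced to 0.03× activity: 0.38 × 0.03 = 0.0114.
Non-CYP routes (11%) are unchanged.
CL_new/CL_old = 0.0784 + 1.058 + 0.0114 + 0.11 = 1.2578.
Net AUC ratio = 1 / 1.2578 = 0.795.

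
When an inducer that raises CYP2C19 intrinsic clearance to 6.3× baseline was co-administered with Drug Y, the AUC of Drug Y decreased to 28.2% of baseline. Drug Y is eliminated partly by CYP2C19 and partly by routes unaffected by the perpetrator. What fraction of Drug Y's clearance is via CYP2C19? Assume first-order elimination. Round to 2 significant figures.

0.48

CL'/CL = 1 / 0.282 = 3.546
6.3·fm + (1 − fm) = 3.546
fm = (3.546 − 1) / (6.3 − 1) = 0.48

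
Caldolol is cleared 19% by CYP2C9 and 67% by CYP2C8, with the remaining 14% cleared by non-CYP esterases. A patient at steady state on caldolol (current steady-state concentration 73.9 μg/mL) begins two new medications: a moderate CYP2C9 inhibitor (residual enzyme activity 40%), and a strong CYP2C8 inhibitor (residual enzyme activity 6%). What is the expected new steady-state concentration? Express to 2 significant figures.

2.9 × 10² μg/mL

The CYP2C9 pathway (19% of clearance) is reduced to 0.4× activity: 0.19 × 0.4 = 0.076.
The CYP2C8 pathway (67% of clearance) is reduced to 0.06× activity: 0.67 × 0.06 = 0.0402.
The remaining 14% of clearance is unaffected.
CL_new/CL_old = 0.076 + 0.0402 + 0.14 = 0.2562.
Dividing the baseline by the relative clearance: 73.9 / 0.2562 = 2.9 × 10² μg/mL.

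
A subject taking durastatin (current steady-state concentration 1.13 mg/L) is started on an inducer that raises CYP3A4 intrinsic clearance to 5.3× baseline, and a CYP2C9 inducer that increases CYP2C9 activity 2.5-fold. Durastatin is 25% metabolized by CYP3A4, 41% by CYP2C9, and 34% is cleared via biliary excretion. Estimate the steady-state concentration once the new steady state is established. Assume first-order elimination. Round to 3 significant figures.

The CYP3A4 pathway (25% of clearance) rises to 5.3× activity: 0.25 × 5.3 = 1.325.
The CYP2C9 pathway (41% of clearance) is boosted to 2.5× activity: 0.41 × 2.5 = 1.025.
The remaining 34% of clearance is unaffected.
CL_new/CL_old = 1.325 + 1.025 + 0.34 = 2.69.
Dividing the baseline by the relative clearance: 1.13 / 2.69 = 0.420 mg/L.

0.420 mg/L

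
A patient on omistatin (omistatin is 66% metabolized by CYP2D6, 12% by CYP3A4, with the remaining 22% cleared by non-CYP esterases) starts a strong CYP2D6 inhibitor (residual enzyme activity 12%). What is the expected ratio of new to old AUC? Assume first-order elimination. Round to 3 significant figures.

The CYP2D6 pathway (66% of clearance) drops to 0.12× activity: 0.66 × 0.12 = 0.0792.
CYP3A4 (12%) and the residual 22% are unaffected.
Relative clearance = 0.0792 + 0.12 + 0.22 = 0.4192.
AUC ratio = CL_old/CL_new = 1 / 0.4192 = 2.39.

2.39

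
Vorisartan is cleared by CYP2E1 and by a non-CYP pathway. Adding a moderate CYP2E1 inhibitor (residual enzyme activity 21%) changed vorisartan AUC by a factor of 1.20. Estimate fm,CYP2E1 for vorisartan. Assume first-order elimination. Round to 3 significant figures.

Call the CYP2E1 fraction fm. After the interaction, CL_new/CL_old = fm × 0.21 + (1 − fm).
AUC ratio = 1 / (new CL fraction), so new CL fraction = 1 / 1.20 = 0.8333.
fm × 0.21 + 1 − fm = 0.8333  ⇒  fm × (0.21 − 1) = −0.1667  ⇒  fm = 0.211.

0.211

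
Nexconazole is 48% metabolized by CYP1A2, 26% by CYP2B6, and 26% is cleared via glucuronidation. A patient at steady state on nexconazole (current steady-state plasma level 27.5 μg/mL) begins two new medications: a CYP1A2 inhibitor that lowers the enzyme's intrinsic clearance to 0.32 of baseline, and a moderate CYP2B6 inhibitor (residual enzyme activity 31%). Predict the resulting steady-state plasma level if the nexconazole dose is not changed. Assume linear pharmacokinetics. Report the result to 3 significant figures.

The CYP1A2 pathway (48% of clearance) falls to 0.32× activity: 0.48 × 0.32 = 0.1536.
The CYP2B6 pathway (26% of clearance) drops to 0.31× activity: 0.26 × 0.31 = 0.0806.
Non-CYP routes (26%) are unchanged.
New clearance relative to baseline: 0.1536 + 0.0806 + 0.26 = 0.4942.
New steady-state plasma level = 27.5 / 0.4942 = 55.6 μg/mL (concentration scales inversely with clearance).

55.6 μg/mL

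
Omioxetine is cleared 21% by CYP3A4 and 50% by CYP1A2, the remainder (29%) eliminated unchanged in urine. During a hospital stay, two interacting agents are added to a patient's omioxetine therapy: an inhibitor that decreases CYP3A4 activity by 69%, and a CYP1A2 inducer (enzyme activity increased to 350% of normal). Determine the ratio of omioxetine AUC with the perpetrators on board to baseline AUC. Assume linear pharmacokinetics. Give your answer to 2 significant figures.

The CYP3A4 pathway (21% of clearance) falls to 0.31× activity: 0.21 × 0.31 = 0.0651.
The CYP1A2 pathway (50% of clearance) increases to 3.5× activity: 0.5 × 3.5 = 1.75.
Non-CYP routes (29%) are unchanged.
Relative clearance = 0.0651 + 1.75 + 0.29 = 2.1051.
Net AUC ratio = 1 / 2.1051 = 0.48.

0.48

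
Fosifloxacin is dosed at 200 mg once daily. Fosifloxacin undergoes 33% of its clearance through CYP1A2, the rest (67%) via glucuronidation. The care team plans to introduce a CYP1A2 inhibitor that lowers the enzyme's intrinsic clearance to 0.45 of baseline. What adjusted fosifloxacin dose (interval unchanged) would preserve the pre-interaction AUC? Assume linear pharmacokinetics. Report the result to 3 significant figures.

The CYP1A2 pathway (33% of clearance) is reduced to 0.45× activity: 0.33 × 0.45 = 0.1485.
The remaining 67% of clearance is unaffected.
New clearance relative to baseline: 0.1485 + 0.67 = 0.8185.
Exposure is unchanged when dose changes in proportion to clearance. New dose = 200 mg × 0.8185 = 164 mg.

164 mg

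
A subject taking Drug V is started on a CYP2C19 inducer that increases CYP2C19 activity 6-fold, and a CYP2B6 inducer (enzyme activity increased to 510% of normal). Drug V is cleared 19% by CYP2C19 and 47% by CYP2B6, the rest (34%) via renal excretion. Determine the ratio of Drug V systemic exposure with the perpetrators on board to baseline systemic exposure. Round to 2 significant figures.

0.26

The CYP2C19 pathway (19% of clearance) is boosted to 6× activity: 0.19 × 6 = 1.14.
The CYP2B6 pathway (47% of clearance) is boosted to 5.1× activity: 0.47 × 5.1 = 2.397.
Non-CYP routes (34%) are unchanged.
CL_new/CL_old = 1.14 + 2.397 + 0.34 = 3.877.
Systemic exposure ∝ 1/CL: fold-change = 1 / 3.877 = 0.26.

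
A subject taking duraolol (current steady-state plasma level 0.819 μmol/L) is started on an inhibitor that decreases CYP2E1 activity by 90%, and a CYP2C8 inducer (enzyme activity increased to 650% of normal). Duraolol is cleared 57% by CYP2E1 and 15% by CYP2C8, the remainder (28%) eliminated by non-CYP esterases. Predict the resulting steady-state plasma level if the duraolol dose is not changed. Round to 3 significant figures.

0.624 μmol/L

CYP2E1: 0.57 × 0.1 = 0.057
CYP2C8: 0.15 × 6.5 = 0.975
Other: 0.28 (unchanged)
CL_new/CL_old = 0.057 + 0.975 + 0.28 = 1.312.
New steady-state plasma level = 0.819 / 1.312 = 0.624 μmol/L (concentration scales inversely with clearance).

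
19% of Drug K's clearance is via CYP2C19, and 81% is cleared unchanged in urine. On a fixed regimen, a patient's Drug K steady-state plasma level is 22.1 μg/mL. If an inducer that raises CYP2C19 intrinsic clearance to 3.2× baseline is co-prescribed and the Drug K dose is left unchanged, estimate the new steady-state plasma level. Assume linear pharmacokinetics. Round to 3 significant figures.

CYP2C19: 0.19 × 3.2 = 0.608
Other: 0.81 (unchanged)
Relative clearance = 0.608 + 0.81 = 1.418.
New steady-state plasma level = baseline ÷ relative clearance = 22.1 / 1.418 = 15.6 μg/mL.

15.6 μg/mL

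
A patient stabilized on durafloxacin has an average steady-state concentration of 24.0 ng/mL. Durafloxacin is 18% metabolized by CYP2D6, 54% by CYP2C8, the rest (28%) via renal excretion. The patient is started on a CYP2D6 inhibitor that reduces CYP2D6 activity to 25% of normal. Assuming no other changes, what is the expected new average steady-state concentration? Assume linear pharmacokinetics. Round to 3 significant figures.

CYP2D6: 0.18 × 0.25 = 0.045
CYP2C8: 0.54 (unchanged)
Other: 0.28 (unchanged)
CL_new/CL_old = 0.045 + 0.54 + 0.28 = 0.865.
New average steady-state concentration = baseline ÷ relative clearance = 24.0 / 0.865 = 27.7 ng/mL.

27.7 ng/mL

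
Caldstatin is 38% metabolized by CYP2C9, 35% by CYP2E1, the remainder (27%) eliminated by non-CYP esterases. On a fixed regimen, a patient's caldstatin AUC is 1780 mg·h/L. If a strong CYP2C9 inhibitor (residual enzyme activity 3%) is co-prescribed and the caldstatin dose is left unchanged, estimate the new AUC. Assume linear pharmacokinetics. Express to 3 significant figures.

2.82 × 10³ mg·h/L

CYP2C9: 0.38 × 0.03 = 0.0114
CYP2E1: 0.35 (unchanged)
Other: 0.27 (unchanged)
Relative clearance = 0.0114 + 0.35 + 0.27 = 0.6314.
New AUC = baseline ÷ relative clearance = 1780 / 0.6314 = 2.82 × 10³ mg·h/L.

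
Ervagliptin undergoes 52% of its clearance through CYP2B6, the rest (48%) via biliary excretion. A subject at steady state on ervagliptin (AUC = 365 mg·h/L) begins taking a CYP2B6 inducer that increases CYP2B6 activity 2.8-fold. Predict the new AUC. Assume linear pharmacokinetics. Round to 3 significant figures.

189 mg·h/L

The CYP2B6 pathway (52% of clearance) is boosted to 2.8× activity: 0.52 × 2.8 = 1.456.
The remaining 48% of clearance is unaffected.
New clearance relative to baseline: 1.456 + 0.48 = 1.936.
AUC ∝ 1/CL, so new value = 365 / 1.936 = 189 mg·h/L.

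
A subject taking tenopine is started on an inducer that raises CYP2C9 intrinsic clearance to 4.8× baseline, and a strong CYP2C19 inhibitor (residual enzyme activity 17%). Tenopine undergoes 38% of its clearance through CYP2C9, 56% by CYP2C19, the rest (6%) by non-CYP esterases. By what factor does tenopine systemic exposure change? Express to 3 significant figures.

CYP2C9: 0.38 × 4.8 = 1.824
CYP2C19: 0.56 × 0.17 = 0.0952
Other: 0.06 (unchanged)
Relative clearance = 1.824 + 0.0952 + 0.06 = 1.9792.
Because systemic exposure varies inversely with clearance, the combined effect is 1 / 1.9792 = 0.505.

0.505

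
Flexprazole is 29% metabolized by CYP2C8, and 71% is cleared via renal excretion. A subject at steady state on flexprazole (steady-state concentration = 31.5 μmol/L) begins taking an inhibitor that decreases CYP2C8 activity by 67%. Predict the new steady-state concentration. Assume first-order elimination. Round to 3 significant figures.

The CYP2C8 pathway (29% of clearance) is reduced to 0.33× activity: 0.29 × 0.33 = 0.0957.
The remaining 71% of clearance is unaffected.
CL_new/CL_old = 0.0957 + 0.71 = 0.8057.
New steady-state concentration = baseline ÷ relative clearance = 31.5 / 0.8057 = 39.1 μmol/L.

39.1 μmol/L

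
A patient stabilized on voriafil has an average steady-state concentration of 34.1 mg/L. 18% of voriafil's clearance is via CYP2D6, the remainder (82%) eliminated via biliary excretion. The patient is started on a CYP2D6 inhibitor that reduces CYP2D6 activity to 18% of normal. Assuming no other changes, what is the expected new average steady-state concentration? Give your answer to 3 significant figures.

CYP2D6: 0.18 × 0.18 = 0.0324
Other: 0.82 (unchanged)
CL_new/CL_old = 0.0324 + 0.82 = 0.8524.
With dosing unchanged, average steady-state concentration scales as 1/CL: 34.1 / 0.8524 = 40.0 mg/L.

40.0 mg/L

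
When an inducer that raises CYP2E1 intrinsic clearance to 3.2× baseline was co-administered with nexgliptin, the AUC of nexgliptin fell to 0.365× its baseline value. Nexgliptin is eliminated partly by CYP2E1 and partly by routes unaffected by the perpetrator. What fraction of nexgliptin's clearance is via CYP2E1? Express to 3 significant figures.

0.791

Let x = fm,CYP2E1. Because AUC ∝ 1/CL, relative clearance rose to 1/0.365 = 2.74.
Setting x·3.2 + (1 − x) = 2.74 and solving: x = (2.74 − 1)/(3.2 − 1) = 0.791.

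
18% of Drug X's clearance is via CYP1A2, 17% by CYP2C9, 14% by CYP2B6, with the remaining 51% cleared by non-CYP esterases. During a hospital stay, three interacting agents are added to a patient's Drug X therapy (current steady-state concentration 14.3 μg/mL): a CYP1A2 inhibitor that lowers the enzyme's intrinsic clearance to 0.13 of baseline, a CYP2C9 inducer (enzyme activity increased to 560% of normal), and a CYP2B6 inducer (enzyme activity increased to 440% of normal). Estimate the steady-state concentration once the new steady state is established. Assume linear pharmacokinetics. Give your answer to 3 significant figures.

The CYP1A2 pathway (18% of clearance) drops to 0.13× activity: 0.18 × 0.13 = 0.0234.
The CYP2C9 pathway (17% of clearance) rises to 5.6× activity: 0.17 × 5.6 = 0.952.
The CYP2B6 pathway (14% of clearance) rises to 4.4× activity: 0.14 × 4.4 = 0.616.
Non-CYP routes (51%) are unchanged.
Relative clearance = 0.0234 + 0.952 + 0.616 + 0.51 = 2.1014.
Dividing the baseline by the relative clearance: 14.3 / 2.1014 = 6.80 μg/mL.

6.80 μg/mL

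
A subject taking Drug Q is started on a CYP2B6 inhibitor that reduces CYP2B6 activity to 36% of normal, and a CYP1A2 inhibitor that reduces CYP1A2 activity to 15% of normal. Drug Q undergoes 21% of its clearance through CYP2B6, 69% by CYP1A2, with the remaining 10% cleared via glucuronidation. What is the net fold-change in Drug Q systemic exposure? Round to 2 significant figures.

CYP2B6: 0.21 × 0.36 = 0.0756
CYP1A2: 0.69 × 0.15 = 0.1035
Other: 0.1 (unchanged)
Relative clearance = 0.0756 + 0.1035 + 0.1 = 0.2791.
Net systemic exposure ratio = 1 / 0.2791 = 3.6.

3.6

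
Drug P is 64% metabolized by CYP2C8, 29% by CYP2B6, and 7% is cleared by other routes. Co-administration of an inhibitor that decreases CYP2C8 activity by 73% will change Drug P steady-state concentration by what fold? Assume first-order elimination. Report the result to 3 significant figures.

1.88

The CYP2C8 pathway (64% of clearance) drops to 0.27× activity: 0.64 × 0.27 = 0.1728.
CYP2B6 (29%) and the residual 7% are unaffected.
New clearance relative to baseline: 0.1728 + 0.29 + 0.07 = 0.5328.
Since steady-state concentration ∝ 1/CL, the ratio is 1 / 0.5328 = 1.88.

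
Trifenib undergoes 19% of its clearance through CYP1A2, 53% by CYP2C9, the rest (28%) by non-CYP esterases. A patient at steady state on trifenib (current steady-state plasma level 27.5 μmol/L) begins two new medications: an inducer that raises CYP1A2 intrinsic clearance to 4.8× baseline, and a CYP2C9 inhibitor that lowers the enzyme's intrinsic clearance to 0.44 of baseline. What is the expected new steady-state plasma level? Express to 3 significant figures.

19.3 μmol/L

The CYP1A2 pathway (19% of clearance) is boosted to 4.8× activity: 0.19 × 4.8 = 0.912.
The CYP2C9 pathway (53% of clearance) falls to 0.44× activity: 0.53 × 0.44 = 0.2332.
Non-CYP routes (28%) are unchanged.
New clearance relative to baseline: 0.912 + 0.2332 + 0.28 = 1.4252.
Steady-state plasma level ∝ 1/CL: new value = 27.5 / 1.4252 = 19.3 μmol/L.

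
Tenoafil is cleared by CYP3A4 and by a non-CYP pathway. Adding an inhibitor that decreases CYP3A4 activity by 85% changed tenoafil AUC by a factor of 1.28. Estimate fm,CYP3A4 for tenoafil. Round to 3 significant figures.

0.257

Let x = fm,CYP3A4. Because AUC ∝ 1/CL, relative clearance fell to 1/1.28 = 0.7812.
Only the CYP3A4 route changed, so 0.7812 = x·0.15 + (1 − x), giving x = 0.257.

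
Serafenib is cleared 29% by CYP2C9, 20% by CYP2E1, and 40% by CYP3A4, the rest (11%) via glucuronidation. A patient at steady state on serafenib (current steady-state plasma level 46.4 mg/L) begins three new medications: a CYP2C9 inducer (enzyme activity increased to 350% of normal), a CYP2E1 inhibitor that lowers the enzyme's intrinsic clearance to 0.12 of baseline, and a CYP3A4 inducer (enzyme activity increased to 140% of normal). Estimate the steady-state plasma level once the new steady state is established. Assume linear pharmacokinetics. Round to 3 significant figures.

27.2 mg/L

The CYP2C9 pathway (29% of clearance) increases to 3.5× activity: 0.29 × 3.5 = 1.015.
The CYP2E1 pathway (20% of clearance) falls to 0.12× activity: 0.2 × 0.12 = 0.024.
The CYP3A4 pathway (40% of clearance) rises to 1.4× activity: 0.4 × 1.4 = 0.56.
Non-CYP routes (11%) are unchanged.
New clearance relative to baseline: 1.015 + 0.024 + 0.56 + 0.11 = 1.709.
Steady-state plasma level ∝ 1/CL: new value = 46.4 / 1.709 = 27.2 mg/L.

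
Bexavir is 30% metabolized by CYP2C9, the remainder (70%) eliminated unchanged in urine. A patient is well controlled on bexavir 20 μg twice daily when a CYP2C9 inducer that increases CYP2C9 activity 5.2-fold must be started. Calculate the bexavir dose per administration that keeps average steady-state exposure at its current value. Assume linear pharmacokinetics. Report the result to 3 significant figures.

45.2 μg

The CYP2C9 pathway (30% of clearance) rises to 5.2× activity: 0.3 × 5.2 = 1.56.
Non-CYP routes (70%) are unchanged.
Relative clearance = 1.56 + 0.7 = 2.26.
Exposure is unchanged when dose changes in proportion to clearance. New dose = 20 μg × 2.26 = 45.2 μg.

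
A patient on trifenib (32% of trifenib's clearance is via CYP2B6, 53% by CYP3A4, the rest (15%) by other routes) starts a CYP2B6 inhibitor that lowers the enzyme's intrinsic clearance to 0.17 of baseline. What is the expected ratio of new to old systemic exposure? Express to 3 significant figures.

1.36

CYP2B6: 0.32 × 0.17 = 0.0544
CYP3A4: 0.53 (unchanged)
Other: 0.15 (unchanged)
Relative clearance = 0.0544 + 0.53 + 0.15 = 0.7344.
Since systemic exposure ∝ 1/CL, the ratio is 1 / 0.7344 = 1.36.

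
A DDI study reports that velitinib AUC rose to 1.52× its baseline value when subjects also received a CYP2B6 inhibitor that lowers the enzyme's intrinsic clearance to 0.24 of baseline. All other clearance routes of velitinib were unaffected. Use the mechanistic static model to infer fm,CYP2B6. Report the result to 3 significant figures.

0.450

CL'/CL = 1 / 1.52 = 0.6579
0.24·fm + (1 − fm) = 0.6579
fm = (0.6579 − 1) / (0.24 − 1) = 0.450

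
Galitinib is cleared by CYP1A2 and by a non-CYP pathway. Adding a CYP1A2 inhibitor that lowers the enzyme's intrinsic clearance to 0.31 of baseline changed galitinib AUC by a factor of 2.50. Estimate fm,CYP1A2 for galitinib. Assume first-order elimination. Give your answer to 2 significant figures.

CL'/CL = 1 / 2.50 = 0.4
0.31·fm + (1 − fm) = 0.4
fm = (0.4 − 1) / (0.31 − 1) = 0.87

0.87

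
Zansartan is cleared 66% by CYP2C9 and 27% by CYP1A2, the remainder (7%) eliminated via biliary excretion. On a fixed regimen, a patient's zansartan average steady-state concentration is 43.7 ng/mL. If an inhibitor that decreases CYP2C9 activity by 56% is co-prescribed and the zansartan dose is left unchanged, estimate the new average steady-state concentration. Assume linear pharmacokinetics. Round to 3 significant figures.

69.3 ng/mL

CYP2C9: 0.66 × 0.44 = 0.2904
CYP1A2: 0.27 (unchanged)
Other: 0.07 (unchanged)
New clearance relative to baseline: 0.2904 + 0.27 + 0.07 = 0.6304.
Average steady-state concentration ∝ 1/CL, so new value = 43.7 / 0.6304 = 69.3 ng/mL.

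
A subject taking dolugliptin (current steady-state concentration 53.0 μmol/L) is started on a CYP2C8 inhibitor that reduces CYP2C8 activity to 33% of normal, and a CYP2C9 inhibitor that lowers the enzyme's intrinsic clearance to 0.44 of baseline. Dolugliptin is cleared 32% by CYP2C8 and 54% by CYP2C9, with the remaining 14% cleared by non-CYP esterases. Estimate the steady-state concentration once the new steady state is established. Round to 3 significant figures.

110 μmol/L

CYP2C8: 0.32 × 0.33 = 0.1056
CYP2C9: 0.54 × 0.44 = 0.2376
Other: 0.14 (unchanged)
New clearance relative to baseline: 0.1056 + 0.2376 + 0.14 = 0.4832.
Steady-state concentration ∝ 1/CL: new value = 53.0 / 0.4832 = 110 μmol/L.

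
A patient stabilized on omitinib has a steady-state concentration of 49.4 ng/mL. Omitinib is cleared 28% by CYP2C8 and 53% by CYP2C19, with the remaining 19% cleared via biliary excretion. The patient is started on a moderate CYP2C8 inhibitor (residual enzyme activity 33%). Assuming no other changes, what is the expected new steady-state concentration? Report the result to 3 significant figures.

60.8 ng/mL

The CYP2C8 pathway (28% of clearance) drops to 0.33× activity: 0.28 × 0.33 = 0.0924.
CYP2C19 (53%) and the residual 19% are unaffected.
Relative clearance = 0.0924 + 0.53 + 0.19 = 0.8124.
New steady-state concentration = baseline ÷ relative clearance = 49.4 / 0.8124 = 60.8 ng/mL.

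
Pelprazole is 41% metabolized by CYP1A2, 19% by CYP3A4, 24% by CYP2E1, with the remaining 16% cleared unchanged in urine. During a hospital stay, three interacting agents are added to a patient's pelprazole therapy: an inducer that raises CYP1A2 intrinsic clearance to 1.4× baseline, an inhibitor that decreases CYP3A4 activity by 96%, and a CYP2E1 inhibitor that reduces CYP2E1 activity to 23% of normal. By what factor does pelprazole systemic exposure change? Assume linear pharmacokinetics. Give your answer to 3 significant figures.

1.26

The CYP1A2 pathway (41% of clearance) is boosted to 1.4× activity: 0.41 × 1.4 = 0.574.
The CYP3A4 pathway (19% of clearance) is reduced to 0.04× activity: 0.19 × 0.04 = 0.0076.
The CYP2E1 pathway (24% of clearance) drops to 0.23× activity: 0.24 × 0.23 = 0.0552.
Non-CYP routes (16%) are unchanged.
New clearance relative to baseline: 0.574 + 0.0076 + 0.0552 + 0.16 = 0.7968.
Systemic exposure ∝ 1/CL: fold-change = 1 / 0.7968 = 1.26.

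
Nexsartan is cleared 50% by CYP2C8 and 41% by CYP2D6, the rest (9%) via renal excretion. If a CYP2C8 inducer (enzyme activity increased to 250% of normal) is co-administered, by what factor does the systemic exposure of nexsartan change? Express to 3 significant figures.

0.571

CYP2C8: 0.5 × 2.5 = 1.25
CYP2D6: 0.41 (unchanged)
Other: 0.09 (unchanged)
Relative clearance = 1.25 + 0.41 + 0.09 = 1.75.
Systemic exposure ratio = CL_old/CL_new = 1 / 1.75 = 0.571.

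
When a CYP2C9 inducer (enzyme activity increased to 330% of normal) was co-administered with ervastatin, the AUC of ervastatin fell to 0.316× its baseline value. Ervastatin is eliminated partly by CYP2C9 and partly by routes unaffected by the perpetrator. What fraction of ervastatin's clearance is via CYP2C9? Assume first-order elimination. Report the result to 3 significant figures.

0.941

CL'/CL = 1 / 0.316 = 3.165
3.3·fm + (1 − fm) = 3.165
fm = (3.165 − 1) / (3.3 − 1) = 0.941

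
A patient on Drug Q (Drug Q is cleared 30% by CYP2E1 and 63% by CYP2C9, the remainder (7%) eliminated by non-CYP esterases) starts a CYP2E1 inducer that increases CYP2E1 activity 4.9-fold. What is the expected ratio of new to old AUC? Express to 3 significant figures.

CYP2E1: 0.3 × 4.9 = 1.47
CYP2C9: 0.63 (unchanged)
Other: 0.07 (unchanged)
New clearance relative to baseline: 1.47 + 0.63 + 0.07 = 2.17.
Since AUC ∝ 1/CL, the ratio is 1 / 2.17 = 0.461.

0.461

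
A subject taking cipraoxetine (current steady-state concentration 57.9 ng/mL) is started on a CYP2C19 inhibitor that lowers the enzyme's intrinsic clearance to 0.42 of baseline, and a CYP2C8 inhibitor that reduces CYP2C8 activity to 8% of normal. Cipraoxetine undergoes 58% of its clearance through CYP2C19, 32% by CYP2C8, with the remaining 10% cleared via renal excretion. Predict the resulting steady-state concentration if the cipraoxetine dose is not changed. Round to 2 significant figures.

1.6 × 10² ng/mL

CYP2C19: 0.58 × 0.42 = 0.2436
CYP2C8: 0.32 × 0.08 = 0.0256
Other: 0.1 (unchanged)
CL_new/CL_old = 0.2436 + 0.0256 + 0.1 = 0.3692.
Steady-state concentration ∝ 1/CL: new value = 57.9 / 0.3692 = 1.6 × 10² ng/mL.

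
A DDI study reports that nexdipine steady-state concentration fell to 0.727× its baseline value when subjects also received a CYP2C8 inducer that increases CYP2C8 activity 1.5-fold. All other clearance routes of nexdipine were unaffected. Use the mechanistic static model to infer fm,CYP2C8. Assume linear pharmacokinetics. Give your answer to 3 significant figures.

Let x = fm,CYP2C8. Because steady-state concentration ∝ 1/CL, relative clearance rose to 1/0.727 = 1.376.
Only the CYP2C8 route changed, so 1.376 = x·1.5 + (1 − x), giving x = 0.751.

0.751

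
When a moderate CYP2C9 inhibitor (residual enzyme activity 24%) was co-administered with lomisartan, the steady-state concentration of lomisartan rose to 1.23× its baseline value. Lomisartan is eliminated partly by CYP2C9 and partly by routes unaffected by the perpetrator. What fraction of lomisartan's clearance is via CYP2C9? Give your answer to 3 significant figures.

CL'/CL = 1 / 1.23 = 0.813
0.24·fm + (1 − fm) = 0.813
fm = (0.813 − 1) / (0.24 − 1) = 0.246

0.246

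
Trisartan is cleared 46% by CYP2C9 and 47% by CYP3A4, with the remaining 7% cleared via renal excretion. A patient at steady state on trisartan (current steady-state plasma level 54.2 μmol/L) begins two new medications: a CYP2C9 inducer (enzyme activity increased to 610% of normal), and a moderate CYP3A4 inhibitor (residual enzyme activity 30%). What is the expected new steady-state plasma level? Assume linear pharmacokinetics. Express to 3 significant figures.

The CYP2C9 pathway (46% of clearance) increases to 6.1× activity: 0.46 × 6.1 = 2.806.
The CYP3A4 pathway (47% of clearance) is reduced to 0.3× activity: 0.47 × 0.3 = 0.141.
The remaining 7% of clearance is unaffected.
New clearance relative to baseline: 2.806 + 0.141 + 0.07 = 3.017.
Steady-state plasma level ∝ 1/CL: new value = 54.2 / 3.017 = 18.0 μmol/L.

18.0 μmol/L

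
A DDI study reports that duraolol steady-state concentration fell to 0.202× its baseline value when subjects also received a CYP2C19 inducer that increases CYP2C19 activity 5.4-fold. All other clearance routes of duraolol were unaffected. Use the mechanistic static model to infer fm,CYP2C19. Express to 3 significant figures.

0.898

Call the CYP2C19 fraction fm. After the interaction, CL_new/CL_old = fm × 5.4 + (1 − fm).
Steady-state concentration ratio = 1 / (new CL fraction), so new CL fraction = 1 / 0.202 = 4.95.
fm × 5.4 + 1 − fm = 4.95  ⇒  fm × (5.4 − 1) = 3.95  ⇒  fm = 0.898.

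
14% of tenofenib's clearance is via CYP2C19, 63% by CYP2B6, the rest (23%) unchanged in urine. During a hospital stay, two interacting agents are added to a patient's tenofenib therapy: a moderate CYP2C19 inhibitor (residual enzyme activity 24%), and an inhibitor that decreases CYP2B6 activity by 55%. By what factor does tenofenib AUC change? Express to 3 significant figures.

CYP2C19: 0.14 × 0.24 = 0.0336
CYP2B6: 0.63 × 0.45 = 0.2835
Other: 0.23 (unchanged)
Relative clearance = 0.0336 + 0.2835 + 0.23 = 0.5471.
Net AUC ratio = 1 / 0.5471 = 1.83.

1.83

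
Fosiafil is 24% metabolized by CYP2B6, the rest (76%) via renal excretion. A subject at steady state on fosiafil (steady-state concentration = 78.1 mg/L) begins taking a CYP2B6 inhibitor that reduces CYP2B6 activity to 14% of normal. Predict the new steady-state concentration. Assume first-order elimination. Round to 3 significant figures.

The CYP2B6 pathway (24% of clearance) is reduced to 0.14× activity: 0.24 × 0.14 = 0.0336.
The remaining 76% of clearance is unaffected.
New clearance relative to baseline: 0.0336 + 0.76 = 0.7936.
Steady-state concentration ∝ 1/CL, so new value = 78.1 / 0.7936 = 98.4 mg/L.

98.4 mg/L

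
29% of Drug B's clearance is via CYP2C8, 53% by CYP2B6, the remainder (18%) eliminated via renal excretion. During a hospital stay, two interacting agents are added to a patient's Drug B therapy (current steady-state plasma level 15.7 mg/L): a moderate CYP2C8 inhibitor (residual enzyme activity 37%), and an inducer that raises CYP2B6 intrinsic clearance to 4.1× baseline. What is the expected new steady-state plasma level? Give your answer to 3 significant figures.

6.38 mg/L

The CYP2C8 pathway (29% of clearance) falls to 0.37× activity: 0.29 × 0.37 = 0.1073.
The CYP2B6 pathway (53% of clearance) rises to 4.1× activity: 0.53 × 4.1 = 2.173.
Non-CYP routes (18%) are unchanged.
Relative clearance = 0.1073 + 2.173 + 0.18 = 2.4603.
Steady-state plasma level ∝ 1/CL: new value = 15.7 / 2.4603 = 6.38 mg/L.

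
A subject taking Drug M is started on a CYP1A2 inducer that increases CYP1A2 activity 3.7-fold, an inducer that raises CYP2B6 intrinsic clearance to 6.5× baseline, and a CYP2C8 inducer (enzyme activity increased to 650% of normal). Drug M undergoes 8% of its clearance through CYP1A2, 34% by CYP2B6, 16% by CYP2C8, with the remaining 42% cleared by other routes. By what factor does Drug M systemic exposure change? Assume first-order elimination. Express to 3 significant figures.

0.252

CYP1A2: 0.08 × 3.7 = 0.296
CYP2B6: 0.34 × 6.5 = 2.21
CYP2C8: 0.16 × 6.5 = 1.04
Other: 0.42 (unchanged)
Relative clearance = 0.296 + 2.21 + 1.04 + 0.42 = 3.966.
Net systemic exposure ratio = 1 / 3.966 = 0.252.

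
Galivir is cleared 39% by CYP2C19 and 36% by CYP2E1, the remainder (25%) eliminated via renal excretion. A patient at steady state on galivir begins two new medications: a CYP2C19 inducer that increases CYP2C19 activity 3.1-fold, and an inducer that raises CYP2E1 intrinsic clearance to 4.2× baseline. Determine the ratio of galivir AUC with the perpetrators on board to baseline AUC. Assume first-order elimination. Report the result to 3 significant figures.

The CYP2C19 pathway (39% of clearance) rises to 3.1× activity: 0.39 × 3.1 = 1.209.
The CYP2E1 pathway (36% of clearance) is boosted to 4.2× activity: 0.36 × 4.2 = 1.512.
The remaining 25% of clearance is unaffected.
CL_new/CL_old = 1.209 + 1.512 + 0.25 = 2.971.
Because AUC varies inversely with clearance, the combined effect is 1 / 2.971 = 0.337.

0.337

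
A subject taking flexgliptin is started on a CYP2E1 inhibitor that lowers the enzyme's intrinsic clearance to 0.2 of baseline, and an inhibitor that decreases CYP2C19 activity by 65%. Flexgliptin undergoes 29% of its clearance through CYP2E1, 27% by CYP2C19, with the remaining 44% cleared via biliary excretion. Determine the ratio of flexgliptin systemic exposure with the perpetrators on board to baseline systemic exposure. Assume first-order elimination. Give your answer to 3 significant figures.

1.69

The CYP2E1 pathway (29% of clearance) falls to 0.2× activity: 0.29 × 0.2 = 0.058.
The CYP2C19 pathway (27% of clearance) drops to 0.35× activity: 0.27 × 0.35 = 0.0945.
The remaining 44% of clearance is unaffected.
CL_new/CL_old = 0.058 + 0.0945 + 0.44 = 0.5925.
Net systemic exposure ratio = 1 / 0.5925 = 1.69.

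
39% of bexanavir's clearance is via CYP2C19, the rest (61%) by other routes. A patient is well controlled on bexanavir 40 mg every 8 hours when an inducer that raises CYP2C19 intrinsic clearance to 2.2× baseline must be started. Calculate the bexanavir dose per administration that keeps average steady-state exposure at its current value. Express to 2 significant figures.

CYP2C19: 0.39 × 2.2 = 0.858
Other: 0.61 (unchanged)
New clearance relative to baseline: 0.858 + 0.61 = 1.468.
Exposure is unchanged when dose changes in proportion to clearance. New dose = 40 mg × 1.468 = 59 mg.

59 mg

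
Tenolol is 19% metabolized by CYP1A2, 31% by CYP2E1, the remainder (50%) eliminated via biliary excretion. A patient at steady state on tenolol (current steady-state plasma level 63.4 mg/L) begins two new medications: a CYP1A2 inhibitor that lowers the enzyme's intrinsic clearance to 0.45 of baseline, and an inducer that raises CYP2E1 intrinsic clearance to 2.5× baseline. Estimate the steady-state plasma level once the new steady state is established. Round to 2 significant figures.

47 mg/L

CYP1A2: 0.19 × 0.45 = 0.0855
CYP2E1: 0.31 × 2.5 = 0.775
Other: 0.5 (unchanged)
Relative clearance = 0.0855 + 0.775 + 0.5 = 1.3605.
Steady-state plasma level ∝ 1/CL: new value = 63.4 / 1.3605 = 47 mg/L.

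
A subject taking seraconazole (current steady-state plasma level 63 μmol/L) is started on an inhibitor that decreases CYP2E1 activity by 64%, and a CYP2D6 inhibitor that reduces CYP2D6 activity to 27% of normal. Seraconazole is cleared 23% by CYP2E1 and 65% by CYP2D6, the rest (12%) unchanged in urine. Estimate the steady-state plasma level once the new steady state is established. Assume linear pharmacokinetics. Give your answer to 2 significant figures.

1.7 × 10² μmol/L

The CYP2E1 pathway (23% of clearance) is reduced to 0.36× activity: 0.23 × 0.36 = 0.0828.
The CYP2D6 pathway (65% of clearance) is reduced to 0.27× activity: 0.65 × 0.27 = 0.1755.
The remaining 12% of clearance is unaffected.
Relative clearance = 0.0828 + 0.1755 + 0.12 = 0.3783.
Dividing the baseline by the relative clearance: 63 / 0.3783 = 1.7 × 10² μmol/L.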